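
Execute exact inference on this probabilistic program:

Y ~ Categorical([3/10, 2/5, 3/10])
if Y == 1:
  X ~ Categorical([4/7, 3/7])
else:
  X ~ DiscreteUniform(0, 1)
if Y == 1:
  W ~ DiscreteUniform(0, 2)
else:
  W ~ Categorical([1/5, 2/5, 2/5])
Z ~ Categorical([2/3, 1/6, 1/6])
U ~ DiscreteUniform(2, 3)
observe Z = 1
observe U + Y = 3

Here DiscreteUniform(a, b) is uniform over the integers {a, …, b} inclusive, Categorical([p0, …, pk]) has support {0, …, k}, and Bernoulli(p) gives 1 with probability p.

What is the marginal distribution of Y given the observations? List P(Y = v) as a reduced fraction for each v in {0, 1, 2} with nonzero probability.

Enumerate traces; 12 have nonzero weight after conditioning:
  (Y=0, X=0, W=0, Z=1, U=3) weight 1/400
  (Y=0, X=0, W=1, Z=1, U=3) weight 1/200
  (Y=0, X=0, W=2, Z=1, U=3) weight 1/200
  (Y=0, X=1, W=0, Z=1, U=3) weight 1/400
  (Y=0, X=1, W=1, Z=1, U=3) weight 1/200
  (Y=0, X=1, W=2, Z=1, U=3) weight 1/200
  (Y=1, X=0, W=0, Z=1, U=2) weight 2/315
  (Y=1, X=0, W=1, Z=1, U=2) weight 2/315
  … 4 more
Group by Y:
  weight(Y=0) = 1/40
  weight(Y=1) = 1/30
Total weight = 1/40 + 1/30 = 7/120
P(Y=0 | obs) = 1/40 / 7/120 = 3/7
P(Y=1 | obs) = 1/30 / 7/120 = 4/7

P(Y=0) = 3/7, P(Y=1) = 4/7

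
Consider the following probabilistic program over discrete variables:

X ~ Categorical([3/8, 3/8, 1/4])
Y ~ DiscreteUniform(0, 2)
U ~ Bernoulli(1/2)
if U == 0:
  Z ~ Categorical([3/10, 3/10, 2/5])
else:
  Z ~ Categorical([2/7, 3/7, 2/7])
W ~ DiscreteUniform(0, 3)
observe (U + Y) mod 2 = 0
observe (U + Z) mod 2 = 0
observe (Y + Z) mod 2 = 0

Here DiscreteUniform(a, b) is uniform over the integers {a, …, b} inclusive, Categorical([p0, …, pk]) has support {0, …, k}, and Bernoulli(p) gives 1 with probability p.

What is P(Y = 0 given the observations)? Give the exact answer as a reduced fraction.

Enumerate traces; 60 have nonzero weight after conditioning:
  (X=0, Y=0, U=0, Z=0, W=0) weight 3/640
  (X=0, Y=0, U=0, Z=0, W=1) weight 3/640
  (X=0, Y=0, U=0, Z=0, W=2) weight 3/640
  (X=0, Y=0, U=0, Z=0, W=3) weight 3/640
  (X=0, Y=0, U=0, Z=2, W=0) weight 1/160
  (X=0, Y=0, U=0, Z=2, W=1) weight 1/160
  (X=0, Y=0, U=0, Z=2, W=2) weight 1/160
  (X=0, Y=0, U=0, Z=2, W=3) weight 1/160
  (X=0, Y=1, U=1, Z=1, W=0) weight 3/448
  (X=0, Y=2, U=0, Z=0, W=0) weight 3/640
  … 50 more
Group by Y:
  weight(Y=0) = 7/60
  weight(Y=1) = 1/14
  weight(Y=2) = 7/60
Total weight = 7/60 + 1/14 + 7/60 = 32/105
P(Y=0 | obs) = 7/60 / 32/105 = 49/128
P(Y=1 | obs) = 1/14 / 32/105 = 15/64
P(Y=2 | obs) = 7/60 / 32/105 = 49/128

P(Y = 0 | obs) = 49/128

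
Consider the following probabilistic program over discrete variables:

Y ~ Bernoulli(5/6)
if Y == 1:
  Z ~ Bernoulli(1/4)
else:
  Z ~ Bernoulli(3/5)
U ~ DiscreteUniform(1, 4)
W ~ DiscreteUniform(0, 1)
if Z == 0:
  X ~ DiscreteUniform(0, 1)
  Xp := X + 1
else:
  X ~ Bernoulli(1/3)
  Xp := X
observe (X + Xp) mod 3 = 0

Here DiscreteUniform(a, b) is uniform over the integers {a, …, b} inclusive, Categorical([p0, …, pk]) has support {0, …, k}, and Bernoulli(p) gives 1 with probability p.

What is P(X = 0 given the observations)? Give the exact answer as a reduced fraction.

P(X = 0 | obs) = 148/397

Enumerate traces; 32 have nonzero weight after conditioning:
  (Y=0, Z=0, U=1, W=0, X=1) weight 1/240
  (Y=0, Z=0, U=1, W=1, X=1) weight 1/240
  (Y=0, Z=0, U=2, W=0, X=1) weight 1/240
  (Y=0, Z=0, U=2, W=1, X=1) weight 1/240
  (Y=0, Z=0, U=3, W=0, X=1) weight 1/240
  (Y=0, Z=0, U=3, W=1, X=1) weight 1/240
  (Y=0, Z=0, U=4, W=0, X=1) weight 1/240
  (Y=0, Z=0, U=4, W=1, X=1) weight 1/240
  (Y=0, Z=1, U=1, W=0, X=0) weight 1/120
  … 23 more
Group by X:
  weight(X=0) = 37/180
  weight(X=1) = 83/240
Total weight = 37/180 + 83/240 = 397/720
P(X=0 | obs) = 37/180 / 397/720 = 148/397
P(X=1 | obs) = 83/240 / 397/720 = 249/397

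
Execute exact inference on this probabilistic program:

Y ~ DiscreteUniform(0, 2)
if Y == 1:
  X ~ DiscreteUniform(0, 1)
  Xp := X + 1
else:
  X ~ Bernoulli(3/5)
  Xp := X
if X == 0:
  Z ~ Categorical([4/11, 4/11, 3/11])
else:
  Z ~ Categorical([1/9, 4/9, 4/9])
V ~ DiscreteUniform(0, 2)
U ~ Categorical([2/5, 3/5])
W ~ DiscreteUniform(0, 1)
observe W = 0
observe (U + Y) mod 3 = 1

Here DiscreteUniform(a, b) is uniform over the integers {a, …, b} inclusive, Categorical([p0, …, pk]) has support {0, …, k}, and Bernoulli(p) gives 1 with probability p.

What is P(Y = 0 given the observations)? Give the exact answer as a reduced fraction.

P(Y = 0 | obs) = 3/5

Enumerate traces; 36 have nonzero weight after conditioning:
  (Y=0, X=0, Z=0, V=0, U=1, W=0) weight 4/825
  (Y=0, X=0, Z=0, V=1, U=1, W=0) weight 4/825
  (Y=0, X=0, Z=0, V=2, U=1, W=0) weight 4/825
  (Y=0, X=0, Z=1, V=0, U=1, W=0) weight 4/825
  (Y=0, X=0, Z=1, V=1, U=1, W=0) weight 4/825
  (Y=0, X=0, Z=1, V=2, U=1, W=0) weight 4/825
  (Y=0, X=0, Z=2, V=0, U=1, W=0) weight 1/275
  (Y=0, X=0, Z=2, V=1, U=1, W=0) weight 1/275
  (Y=1, X=0, Z=0, V=0, U=0, W=0) weight 2/495
  … 27 more
Group by Y:
  weight(Y=0) = 1/10
  weight(Y=1) = 1/15
Total weight = 1/10 + 1/15 = 1/6
P(Y=0 | obs) = 1/10 / 1/6 = 3/5
P(Y=1 | obs) = 1/15 / 1/6 = 2/5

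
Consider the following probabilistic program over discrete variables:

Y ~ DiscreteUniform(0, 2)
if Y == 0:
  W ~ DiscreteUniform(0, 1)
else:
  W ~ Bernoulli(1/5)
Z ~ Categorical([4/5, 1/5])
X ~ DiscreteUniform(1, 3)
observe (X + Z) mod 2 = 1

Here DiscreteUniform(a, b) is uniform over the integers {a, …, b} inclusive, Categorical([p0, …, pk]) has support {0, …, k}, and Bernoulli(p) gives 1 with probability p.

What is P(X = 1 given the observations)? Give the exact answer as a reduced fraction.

P(X = 1 | obs) = 4/9

Enumerate traces; 18 have nonzero weight after conditioning:
  (Y=0, W=0, Z=0, X=1) weight 2/45
  (Y=0, W=0, Z=0, X=3) weight 2/45
  (Y=0, W=0, Z=1, X=2) weight 1/90
  (Y=0, W=1, Z=0, X=1) weight 2/45
  (Y=0, W=1, Z=0, X=3) weight 2/45
  (Y=0, W=1, Z=1, X=2) weight 1/90
  (Y=1, W=0, Z=0, X=1) weight 16/225
  (Y=1, W=0, Z=0, X=3) weight 16/225
  … 10 more
Group by X:
  weight(X=1) = 4/15
  weight(X=2) = 1/15
  weight(X=3) = 4/15
Total weight = 4/15 + 1/15 + 4/15 = 3/5
P(X=1 | obs) = 4/15 / 3/5 = 4/9
P(X=2 | obs) = 1/15 / 3/5 = 1/9
P(X=3 | obs) = 4/15 / 3/5 = 4/9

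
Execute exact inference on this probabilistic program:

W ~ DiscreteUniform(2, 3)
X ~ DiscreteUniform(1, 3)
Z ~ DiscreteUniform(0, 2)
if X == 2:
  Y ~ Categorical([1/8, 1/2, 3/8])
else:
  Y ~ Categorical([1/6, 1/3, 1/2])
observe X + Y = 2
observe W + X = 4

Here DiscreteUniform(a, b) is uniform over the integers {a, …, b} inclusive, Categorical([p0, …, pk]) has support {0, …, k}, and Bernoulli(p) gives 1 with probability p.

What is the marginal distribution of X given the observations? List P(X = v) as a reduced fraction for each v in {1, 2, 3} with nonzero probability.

Enumerate traces; 6 have nonzero weight after conditioning:
  (W=2, X=2, Z=0, Y=0) weight 1/144
  (W=2, X=2, Z=1, Y=0) weight 1/144
  (W=2, X=2, Z=2, Y=0) weight 1/144
  (W=3, X=1, Z=0, Y=1) weight 1/54
  (W=3, X=1, Z=1, Y=1) weight 1/54
  (W=3, X=1, Z=2, Y=1) weight 1/54
Group by X:
  weight(X=1) = 1/18
  weight(X=2) = 1/48
Total weight = 1/18 + 1/48 = 11/144
P(X=1 | obs) = 1/18 / 11/144 = 8/11
P(X=2 | obs) = 1/48 / 11/144 = 3/11

P(X=1) = 8/11, P(X=2) = 3/11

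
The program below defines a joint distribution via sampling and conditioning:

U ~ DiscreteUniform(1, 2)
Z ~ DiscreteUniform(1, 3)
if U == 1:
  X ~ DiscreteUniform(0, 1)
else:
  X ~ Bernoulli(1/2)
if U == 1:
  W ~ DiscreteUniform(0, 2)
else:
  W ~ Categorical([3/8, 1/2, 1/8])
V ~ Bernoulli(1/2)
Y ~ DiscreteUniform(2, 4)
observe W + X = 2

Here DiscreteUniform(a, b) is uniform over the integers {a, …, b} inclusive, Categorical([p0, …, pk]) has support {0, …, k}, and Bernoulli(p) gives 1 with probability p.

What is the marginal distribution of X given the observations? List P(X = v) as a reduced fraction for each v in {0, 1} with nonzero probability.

P(X=0) = 11/31, P(X=1) = 20/31

Enumerate traces; 72 have nonzero weight after conditioning:
  (U=1, Z=1, X=0, W=2, V=0, Y=2) weight 1/216
  (U=1, Z=1, X=0, W=2, V=0, Y=3) weight 1/216
  (U=1, Z=1, X=0, W=2, V=0, Y=4) weight 1/216
  (U=1, Z=1, X=0, W=2, V=1, Y=2) weight 1/216
  (U=1, Z=1, X=0, W=2, V=1, Y=3) weight 1/216
  (U=1, Z=1, X=0, W=2, V=1, Y=4) weight 1/216
  (U=1, Z=1, X=1, W=1, V=0, Y=2) weight 1/216
  (U=1, Z=1, X=1, W=1, V=0, Y=3) weight 1/216
  … 64 more
Group by X:
  weight(X=0) = 11/96
  weight(X=1) = 5/24
Total weight = 11/96 + 5/24 = 31/96
P(X=0 | obs) = 11/96 / 31/96 = 11/31
P(X=1 | obs) = 5/24 / 31/96 = 20/31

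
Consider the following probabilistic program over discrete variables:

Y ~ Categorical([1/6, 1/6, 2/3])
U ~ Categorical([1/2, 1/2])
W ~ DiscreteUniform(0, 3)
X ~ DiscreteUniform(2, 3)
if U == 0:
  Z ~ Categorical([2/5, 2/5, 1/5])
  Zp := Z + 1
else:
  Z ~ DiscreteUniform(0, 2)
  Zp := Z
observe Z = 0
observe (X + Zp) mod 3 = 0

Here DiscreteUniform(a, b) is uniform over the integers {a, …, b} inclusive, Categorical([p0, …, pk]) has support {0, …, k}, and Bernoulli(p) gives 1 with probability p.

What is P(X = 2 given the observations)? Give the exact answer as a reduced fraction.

P(X = 2 | obs) = 6/11

Enumerate traces; 24 have nonzero weight after conditioning:
  (Y=0, U=0, W=0, X=2, Z=0) weight 1/240
  (Y=0, U=0, W=1, X=2, Z=0) weight 1/240
  (Y=0, U=0, W=2, X=2, Z=0) weight 1/240
  (Y=0, U=0, W=3, X=2, Z=0) weight 1/240
  (Y=0, U=1, W=0, X=3, Z=0) weight 1/288
  (Y=0, U=1, W=1, X=3, Z=0) weight 1/288
  (Y=0, U=1, W=2, X=3, Z=0) weight 1/288
  (Y=0, U=1, W=3, X=3, Z=0) weight 1/288
  … 16 more
Group by X:
  weight(X=2) = 1/10
  weight(X=3) = 1/12
Total weight = 1/10 + 1/12 = 11/60
P(X=2 | obs) = 1/10 / 11/60 = 6/11
P(X=3 | obs) = 1/12 / 11/60 = 5/11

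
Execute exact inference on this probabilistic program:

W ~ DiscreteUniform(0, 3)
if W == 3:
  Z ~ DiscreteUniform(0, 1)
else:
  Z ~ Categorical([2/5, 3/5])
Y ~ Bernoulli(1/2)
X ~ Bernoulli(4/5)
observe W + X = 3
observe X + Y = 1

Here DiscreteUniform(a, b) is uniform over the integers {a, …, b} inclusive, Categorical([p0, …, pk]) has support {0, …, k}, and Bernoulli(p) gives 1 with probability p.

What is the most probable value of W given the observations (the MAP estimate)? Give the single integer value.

Enumerate traces; 4 have nonzero weight after conditioning:
  (W=2, Z=0, Y=0, X=1) weight 1/25
  (W=2, Z=1, Y=0, X=1) weight 3/50
  (W=3, Z=0, Y=1, X=0) weight 1/80
  (W=3, Z=1, Y=1, X=0) weight 1/80
Group by W:
  weight(W=2) = 1/10
  weight(W=3) = 1/40
Total weight = 1/10 + 1/40 = 1/8
P(W=2 | obs) = 1/10 / 1/8 = 4/5
P(W=3 | obs) = 1/40 / 1/8 = 1/5
argmax = 2

argmax_v P(W = v | obs) = 2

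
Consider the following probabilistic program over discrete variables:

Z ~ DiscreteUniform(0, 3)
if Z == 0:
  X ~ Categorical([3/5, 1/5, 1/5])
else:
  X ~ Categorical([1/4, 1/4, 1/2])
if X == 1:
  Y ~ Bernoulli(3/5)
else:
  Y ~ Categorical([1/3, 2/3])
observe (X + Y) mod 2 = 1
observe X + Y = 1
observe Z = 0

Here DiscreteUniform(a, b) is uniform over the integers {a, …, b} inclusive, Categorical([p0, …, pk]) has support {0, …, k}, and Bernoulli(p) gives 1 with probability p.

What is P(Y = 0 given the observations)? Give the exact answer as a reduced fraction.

P(Y = 0 | obs) = 1/6

Enumerate traces; 2 have nonzero weight after conditioning:
  (Z=0, X=0, Y=1) weight 1/10
  (Z=0, X=1, Y=0) weight 1/50
Group by Y:
  weight(Y=0) = 1/50
  weight(Y=1) = 1/10
Total weight = 1/50 + 1/10 = 3/25
P(Y=0 | obs) = 1/50 / 3/25 = 1/6
P(Y=1 | obs) = 1/10 / 3/25 = 5/6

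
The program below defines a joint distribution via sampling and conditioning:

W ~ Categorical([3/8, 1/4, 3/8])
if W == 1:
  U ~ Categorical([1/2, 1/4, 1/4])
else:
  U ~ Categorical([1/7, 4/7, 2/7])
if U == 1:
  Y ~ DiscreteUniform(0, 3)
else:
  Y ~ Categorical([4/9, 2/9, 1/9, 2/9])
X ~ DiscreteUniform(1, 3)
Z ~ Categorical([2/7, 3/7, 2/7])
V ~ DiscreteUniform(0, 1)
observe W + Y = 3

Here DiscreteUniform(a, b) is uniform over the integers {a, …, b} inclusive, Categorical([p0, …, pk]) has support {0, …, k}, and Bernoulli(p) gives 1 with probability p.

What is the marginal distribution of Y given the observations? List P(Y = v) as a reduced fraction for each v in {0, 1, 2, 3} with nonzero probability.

P(Y=1) = 120/289, P(Y=2) = 49/289, P(Y=3) = 120/289

Enumerate traces; 162 have nonzero weight after conditioning:
  (W=0, U=0, Y=3, X=1, Z=0, V=0) weight 1/1764
  (W=0, U=0, Y=3, X=1, Z=0, V=1) weight 1/1764
  (W=0, U=0, Y=3, X=1, Z=1, V=0) weight 1/1176
  (W=0, U=0, Y=3, X=1, Z=1, V=1) weight 1/1176
  (W=0, U=0, Y=3, X=1, Z=2, V=0) weight 1/1764
  (W=0, U=0, Y=3, X=1, Z=2, V=1) weight 1/1764
  (W=0, U=0, Y=3, X=2, Z=0, V=0) weight 1/1764
  (W=0, U=0, Y=3, X=2, Z=0, V=1) weight 1/1764
  (W=1, U=0, Y=2, X=1, Z=0, V=0) weight 1/1512
  (W=2, U=0, Y=1, X=1, Z=0, V=0) weight 1/1764
  … 152 more
Group by Y:
  weight(Y=1) = 5/56
  weight(Y=2) = 7/192
  weight(Y=3) = 5/56
Total weight = 5/56 + 7/192 + 5/56 = 289/1344
P(Y=1 | obs) = 5/56 / 289/1344 = 120/289
P(Y=2 | obs) = 7/192 / 289/1344 = 49/289
P(Y=3 | obs) = 5/56 / 289/1344 = 120/289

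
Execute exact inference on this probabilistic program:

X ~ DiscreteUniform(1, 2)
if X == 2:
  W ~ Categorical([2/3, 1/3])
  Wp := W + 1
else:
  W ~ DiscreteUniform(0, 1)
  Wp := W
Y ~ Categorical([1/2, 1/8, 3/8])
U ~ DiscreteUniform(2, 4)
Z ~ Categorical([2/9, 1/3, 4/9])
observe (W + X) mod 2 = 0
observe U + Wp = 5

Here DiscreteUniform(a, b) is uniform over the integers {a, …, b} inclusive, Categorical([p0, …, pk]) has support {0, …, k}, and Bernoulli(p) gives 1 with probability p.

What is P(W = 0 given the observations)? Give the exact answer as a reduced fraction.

Enumerate traces; 18 have nonzero weight after conditioning:
  (X=1, W=1, Y=0, U=4, Z=0) weight 1/108
  (X=1, W=1, Y=0, U=4, Z=1) weight 1/72
  (X=1, W=1, Y=0, U=4, Z=2) weight 1/54
  (X=1, W=1, Y=1, U=4, Z=0) weight 1/432
  (X=1, W=1, Y=1, U=4, Z=1) weight 1/288
  (X=1, W=1, Y=1, U=4, Z=2) weight 1/216
  (X=1, W=1, Y=2, U=4, Z=0) weight 1/144
  (X=1, W=1, Y=2, U=4, Z=1) weight 1/96
  (X=2, W=0, Y=0, U=4, Z=0) weight 1/81
  … 9 more
Group by W:
  weight(W=0) = 1/9
  weight(W=1) = 1/12
Total weight = 1/9 + 1/12 = 7/36
P(W=0 | obs) = 1/9 / 7/36 = 4/7
P(W=1 | obs) = 1/12 / 7/36 = 3/7

P(W = 0 | obs) = 4/7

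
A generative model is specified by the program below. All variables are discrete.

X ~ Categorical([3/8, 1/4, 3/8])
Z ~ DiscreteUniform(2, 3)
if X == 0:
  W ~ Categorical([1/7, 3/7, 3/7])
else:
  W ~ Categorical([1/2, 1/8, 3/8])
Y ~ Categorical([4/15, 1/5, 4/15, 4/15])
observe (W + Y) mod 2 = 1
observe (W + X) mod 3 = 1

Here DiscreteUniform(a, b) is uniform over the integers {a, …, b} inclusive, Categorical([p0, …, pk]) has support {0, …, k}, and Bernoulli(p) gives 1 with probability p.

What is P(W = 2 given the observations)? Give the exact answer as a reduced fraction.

P(W = 2 | obs) = 441/1409

Enumerate traces; 12 have nonzero weight after conditioning:
  (X=0, Z=2, W=1, Y=0) weight 3/140
  (X=0, Z=2, W=1, Y=2) weight 3/140
  (X=0, Z=3, W=1, Y=0) weight 3/140
  (X=0, Z=3, W=1, Y=2) weight 3/140
  (X=1, Z=2, W=0, Y=1) weight 1/80
  (X=1, Z=2, W=0, Y=3) weight 1/60
  (X=1, Z=3, W=0, Y=1) weight 1/80
  (X=1, Z=3, W=0, Y=3) weight 1/60
  (X=2, Z=2, W=2, Y=1) weight 9/640
  … 3 more
Group by W:
  weight(W=0) = 7/120
  weight(W=1) = 3/35
  weight(W=2) = 21/320
Total weight = 7/120 + 3/35 + 21/320 = 1409/6720
P(W=0 | obs) = 7/120 / 1409/6720 = 392/1409
P(W=1 | obs) = 3/35 / 1409/6720 = 576/1409
P(W=2 | obs) = 21/320 / 1409/6720 = 441/1409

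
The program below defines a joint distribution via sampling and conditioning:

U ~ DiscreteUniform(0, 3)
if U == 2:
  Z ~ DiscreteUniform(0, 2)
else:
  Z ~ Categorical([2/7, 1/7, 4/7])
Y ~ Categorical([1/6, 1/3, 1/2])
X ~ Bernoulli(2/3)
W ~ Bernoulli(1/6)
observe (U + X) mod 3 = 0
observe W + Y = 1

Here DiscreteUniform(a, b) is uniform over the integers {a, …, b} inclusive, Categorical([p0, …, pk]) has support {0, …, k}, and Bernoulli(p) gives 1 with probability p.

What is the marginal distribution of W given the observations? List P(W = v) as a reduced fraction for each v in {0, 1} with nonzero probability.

P(W=0) = 10/11, P(W=1) = 1/11

Enumerate traces; 18 have nonzero weight after conditioning:
  (U=0, Z=0, Y=0, X=0, W=1) weight 1/1512
  (U=0, Z=0, Y=1, X=0, W=0) weight 5/756
  (U=0, Z=1, Y=0, X=0, W=1) weight 1/3024
  (U=0, Z=1, Y=1, X=0, W=0) weight 5/1512
  (U=0, Z=2, Y=0, X=0, W=1) weight 1/756
  (U=0, Z=2, Y=1, X=0, W=0) weight 5/378
  (U=2, Z=0, Y=0, X=1, W=1) weight 1/648
  (U=2, Z=0, Y=1, X=1, W=0) weight 5/324
  … 10 more
Group by W:
  weight(W=0) = 5/54
  weight(W=1) = 1/108
Total weight = 5/54 + 1/108 = 11/108
P(W=0 | obs) = 5/54 / 11/108 = 10/11
P(W=1 | obs) = 1/108 / 11/108 = 1/11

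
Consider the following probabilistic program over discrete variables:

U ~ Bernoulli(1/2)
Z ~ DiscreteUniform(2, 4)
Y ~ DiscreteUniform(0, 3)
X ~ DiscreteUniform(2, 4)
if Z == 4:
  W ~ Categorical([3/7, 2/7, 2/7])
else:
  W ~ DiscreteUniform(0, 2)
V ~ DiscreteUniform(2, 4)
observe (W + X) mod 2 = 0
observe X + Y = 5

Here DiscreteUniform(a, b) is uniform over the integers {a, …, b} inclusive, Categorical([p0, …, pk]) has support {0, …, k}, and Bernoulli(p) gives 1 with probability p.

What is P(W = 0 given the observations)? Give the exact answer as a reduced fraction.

Enumerate traces; 90 have nonzero weight after conditioning:
  (U=0, Z=2, Y=1, X=4, W=0, V=2) weight 1/648
  (U=0, Z=2, Y=1, X=4, W=0, V=3) weight 1/648
  (U=0, Z=2, Y=1, X=4, W=0, V=4) weight 1/648
  (U=0, Z=2, Y=1, X=4, W=2, V=2) weight 1/648
  (U=0, Z=2, Y=1, X=4, W=2, V=3) weight 1/648
  (U=0, Z=2, Y=1, X=4, W=2, V=4) weight 1/648
  (U=0, Z=2, Y=2, X=3, W=1, V=2) weight 1/648
  (U=0, Z=2, Y=2, X=3, W=1, V=3) weight 1/648
  … 82 more
Group by W:
  weight(W=0) = 23/378
  weight(W=1) = 5/189
  weight(W=2) = 10/189
Total weight = 23/378 + 5/189 + 10/189 = 53/378
P(W=0 | obs) = 23/378 / 53/378 = 23/53
P(W=1 | obs) = 5/189 / 53/378 = 10/53
P(W=2 | obs) = 10/189 / 53/378 = 20/53

P(W = 0 | obs) = 23/53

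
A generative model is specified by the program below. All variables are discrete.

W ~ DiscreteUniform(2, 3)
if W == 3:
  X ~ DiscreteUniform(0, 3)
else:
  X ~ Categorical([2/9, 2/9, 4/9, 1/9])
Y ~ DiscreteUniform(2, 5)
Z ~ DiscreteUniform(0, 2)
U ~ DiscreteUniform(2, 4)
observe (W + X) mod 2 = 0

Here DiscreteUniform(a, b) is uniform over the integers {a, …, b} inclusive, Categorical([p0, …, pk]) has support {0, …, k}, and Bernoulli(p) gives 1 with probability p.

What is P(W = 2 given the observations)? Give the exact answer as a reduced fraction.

Enumerate traces; 144 have nonzero weight after conditioning:
  (W=2, X=0, Y=2, Z=0, U=2) weight 1/324
  (W=2, X=0, Y=2, Z=0, U=3) weight 1/324
  (W=2, X=0, Y=2, Z=0, U=4) weight 1/324
  (W=2, X=0, Y=2, Z=1, U=2) weight 1/324
  (W=2, X=0, Y=2, Z=1, U=3) weight 1/324
  (W=2, X=0, Y=2, Z=1, U=4) weight 1/324
  (W=2, X=0, Y=2, Z=2, U=2) weight 1/324
  (W=2, X=0, Y=2, Z=2, U=3) weight 1/324
  (W=3, X=1, Y=2, Z=0, U=2) weight 1/288
  … 135 more
Group by W:
  weight(W=2) = 1/3
  weight(W=3) = 1/4
Total weight = 1/3 + 1/4 = 7/12
P(W=2 | obs) = 1/3 / 7/12 = 4/7
P(W=3 | obs) = 1/4 / 7/12 = 3/7

P(W = 2 | obs) = 4/7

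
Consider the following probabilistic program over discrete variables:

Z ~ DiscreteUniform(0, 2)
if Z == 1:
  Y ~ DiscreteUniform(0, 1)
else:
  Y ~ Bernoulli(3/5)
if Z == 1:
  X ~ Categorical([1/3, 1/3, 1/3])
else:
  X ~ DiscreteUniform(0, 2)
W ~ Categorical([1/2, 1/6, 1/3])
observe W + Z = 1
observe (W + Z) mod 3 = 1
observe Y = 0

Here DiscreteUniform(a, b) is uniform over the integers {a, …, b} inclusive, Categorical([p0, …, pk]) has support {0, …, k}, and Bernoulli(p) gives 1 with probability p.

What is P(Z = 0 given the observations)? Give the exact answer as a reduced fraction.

P(Z = 0 | obs) = 4/19

Enumerate traces; 6 have nonzero weight after conditioning:
  (Z=0, Y=0, X=0, W=1) weight 1/135
  (Z=0, Y=0, X=1, W=1) weight 1/135
  (Z=0, Y=0, X=2, W=1) weight 1/135
  (Z=1, Y=0, X=0, W=0) weight 1/36
  (Z=1, Y=0, X=1, W=0) weight 1/36
  (Z=1, Y=0, X=2, W=0) weight 1/36
Group by Z:
  weight(Z=0) = 1/45
  weight(Z=1) = 1/12
Total weight = 1/45 + 1/12 = 19/180
P(Z=0 | obs) = 1/45 / 19/180 = 4/19
P(Z=1 | obs) = 1/12 / 19/180 = 15/19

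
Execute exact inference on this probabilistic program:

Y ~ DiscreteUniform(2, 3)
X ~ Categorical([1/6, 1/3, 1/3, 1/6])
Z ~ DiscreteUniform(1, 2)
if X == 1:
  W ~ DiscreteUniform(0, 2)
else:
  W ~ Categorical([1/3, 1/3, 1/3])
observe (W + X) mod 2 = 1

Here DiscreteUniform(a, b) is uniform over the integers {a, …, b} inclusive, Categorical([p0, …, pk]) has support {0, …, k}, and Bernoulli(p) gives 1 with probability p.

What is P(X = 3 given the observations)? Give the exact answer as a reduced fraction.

Enumerate traces; 24 have nonzero weight after conditioning:
  (Y=2, X=0, Z=1, W=1) weight 1/72
  (Y=2, X=0, Z=2, W=1) weight 1/72
  (Y=2, X=1, Z=1, W=0) weight 1/36
  (Y=2, X=1, Z=1, W=2) weight 1/36
  (Y=2, X=1, Z=2, W=0) weight 1/36
  (Y=2, X=1, Z=2, W=2) weight 1/36
  (Y=2, X=2, Z=1, W=1) weight 1/36
  (Y=2, X=2, Z=2, W=1) weight 1/36
  (Y=2, X=3, Z=1, W=0) weight 1/72
  … 15 more
Group by X:
  weight(X=0) = 1/18
  weight(X=1) = 2/9
  weight(X=2) = 1/9
  weight(X=3) = 1/9
Total weight = 1/18 + 2/9 + 1/9 + 1/9 = 1/2
P(X=0 | obs) = 1/18 / 1/2 = 1/9
P(X=1 | obs) = 2/9 / 1/2 = 4/9
P(X=2 | obs) = 1/9 / 1/2 = 2/9
P(X=3 | obs) = 1/9 / 1/2 = 2/9

P(X = 3 | obs) = 2/9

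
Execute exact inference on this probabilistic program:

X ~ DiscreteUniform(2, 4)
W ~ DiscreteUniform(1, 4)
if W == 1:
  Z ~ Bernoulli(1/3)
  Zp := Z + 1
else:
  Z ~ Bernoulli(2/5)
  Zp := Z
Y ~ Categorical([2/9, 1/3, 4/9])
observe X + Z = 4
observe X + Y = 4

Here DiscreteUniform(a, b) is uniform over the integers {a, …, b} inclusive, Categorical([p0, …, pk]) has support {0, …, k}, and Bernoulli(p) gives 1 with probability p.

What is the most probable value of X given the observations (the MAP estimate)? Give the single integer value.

argmax_v P(X = v | obs) = 4

Enumerate traces; 8 have nonzero weight after conditioning:
  (X=3, W=1, Z=1, Y=1) weight 1/108
  (X=3, W=2, Z=1, Y=1) weight 1/90
  (X=3, W=3, Z=1, Y=1) weight 1/90
  (X=3, W=4, Z=1, Y=1) weight 1/90
  (X=4, W=1, Z=0, Y=0) weight 1/81
  (X=4, W=2, Z=0, Y=0) weight 1/90
  (X=4, W=3, Z=0, Y=0) weight 1/90
  (X=4, W=4, Z=0, Y=0) weight 1/90
Group by X:
  weight(X=3) = 23/540
  weight(X=4) = 37/810
Total weight = 23/540 + 37/810 = 143/1620
P(X=3 | obs) = 23/540 / 143/1620 = 69/143
P(X=4 | obs) = 37/810 / 143/1620 = 74/143
argmax = 4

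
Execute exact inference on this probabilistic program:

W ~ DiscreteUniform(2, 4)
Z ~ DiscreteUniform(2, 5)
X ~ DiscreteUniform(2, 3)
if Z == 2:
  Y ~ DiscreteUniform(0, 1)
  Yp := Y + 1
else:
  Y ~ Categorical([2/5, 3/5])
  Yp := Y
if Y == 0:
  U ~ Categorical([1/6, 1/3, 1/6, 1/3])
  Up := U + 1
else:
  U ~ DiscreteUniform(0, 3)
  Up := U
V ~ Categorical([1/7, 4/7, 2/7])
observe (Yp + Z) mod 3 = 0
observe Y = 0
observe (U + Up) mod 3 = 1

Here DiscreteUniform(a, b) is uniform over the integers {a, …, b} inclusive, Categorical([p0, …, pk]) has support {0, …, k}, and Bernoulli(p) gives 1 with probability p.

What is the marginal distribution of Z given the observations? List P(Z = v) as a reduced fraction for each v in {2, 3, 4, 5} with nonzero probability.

P(Z=2) = 5/9, P(Z=3) = 4/9

Enumerate traces; 72 have nonzero weight after conditioning:
  (W=2, Z=2, X=2, Y=0, U=0, V=0) weight 1/2016
  (W=2, Z=2, X=2, Y=0, U=0, V=1) weight 1/504
  (W=2, Z=2, X=2, Y=0, U=0, V=2) weight 1/1008
  (W=2, Z=2, X=2, Y=0, U=3, V=0) weight 1/1008
  (W=2, Z=2, X=2, Y=0, U=3, V=1) weight 1/252
  (W=2, Z=2, X=2, Y=0, U=3, V=2) weight 1/504
  (W=2, Z=2, X=3, Y=0, U=0, V=0) weight 1/2016
  (W=2, Z=2, X=3, Y=0, U=0, V=1) weight 1/504
  (W=2, Z=3, X=2, Y=0, U=0, V=0) weight 1/2520
  … 63 more
Group by Z:
  weight(Z=2) = 1/16
  weight(Z=3) = 1/20
Total weight = 1/16 + 1/20 = 9/80
P(Z=2 | obs) = 1/16 / 9/80 = 5/9
P(Z=3 | obs) = 1/20 / 9/80 = 4/9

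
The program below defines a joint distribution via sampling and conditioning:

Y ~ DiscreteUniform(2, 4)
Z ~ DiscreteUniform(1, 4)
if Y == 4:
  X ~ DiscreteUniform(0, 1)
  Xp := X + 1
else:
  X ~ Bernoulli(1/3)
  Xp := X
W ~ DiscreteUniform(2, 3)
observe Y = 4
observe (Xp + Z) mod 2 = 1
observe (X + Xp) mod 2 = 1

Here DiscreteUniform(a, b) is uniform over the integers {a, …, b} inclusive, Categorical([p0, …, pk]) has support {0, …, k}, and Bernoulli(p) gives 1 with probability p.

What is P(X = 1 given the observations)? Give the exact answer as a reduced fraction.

P(X = 1 | obs) = 1/2

Enumerate traces; 8 have nonzero weight after conditioning:
  (Y=4, Z=1, X=1, W=2) weight 1/48
  (Y=4, Z=1, X=1, W=3) weight 1/48
  (Y=4, Z=2, X=0, W=2) weight 1/48
  (Y=4, Z=2, X=0, W=3) weight 1/48
  (Y=4, Z=3, X=1, W=2) weight 1/48
  (Y=4, Z=3, X=1, W=3) weight 1/48
  (Y=4, Z=4, X=0, W=2) weight 1/48
  (Y=4, Z=4, X=0, W=3) weight 1/48
Group by X:
  weight(X=0) = 1/12
  weight(X=1) = 1/12
Total weight = 1/12 + 1/12 = 1/6
P(X=0 | obs) = 1/12 / 1/6 = 1/2
P(X=1 | obs) = 1/12 / 1/6 = 1/2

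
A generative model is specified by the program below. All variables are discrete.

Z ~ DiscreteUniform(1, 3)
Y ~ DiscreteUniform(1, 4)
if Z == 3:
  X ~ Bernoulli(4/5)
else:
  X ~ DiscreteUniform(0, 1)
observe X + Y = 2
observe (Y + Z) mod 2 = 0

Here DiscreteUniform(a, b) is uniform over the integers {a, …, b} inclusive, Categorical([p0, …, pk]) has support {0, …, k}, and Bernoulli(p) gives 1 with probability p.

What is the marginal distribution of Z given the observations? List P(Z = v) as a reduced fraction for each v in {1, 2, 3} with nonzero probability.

Enumerate traces; 3 have nonzero weight after conditioning:
  (Z=1, Y=1, X=1) weight 1/24
  (Z=2, Y=2, X=0) weight 1/24
  (Z=3, Y=1, X=1) weight 1/15
Group by Z:
  weight(Z=1) = 1/24
  weight(Z=2) = 1/24
  weight(Z=3) = 1/15
Total weight = 1/24 + 1/24 + 1/15 = 3/20
P(Z=1 | obs) = 1/24 / 3/20 = 5/18
P(Z=2 | obs) = 1/24 / 3/20 = 5/18
P(Z=3 | obs) = 1/15 / 3/20 = 4/9

P(Z=1) = 5/18, P(Z=2) = 5/18, P(Z=3) = 4/9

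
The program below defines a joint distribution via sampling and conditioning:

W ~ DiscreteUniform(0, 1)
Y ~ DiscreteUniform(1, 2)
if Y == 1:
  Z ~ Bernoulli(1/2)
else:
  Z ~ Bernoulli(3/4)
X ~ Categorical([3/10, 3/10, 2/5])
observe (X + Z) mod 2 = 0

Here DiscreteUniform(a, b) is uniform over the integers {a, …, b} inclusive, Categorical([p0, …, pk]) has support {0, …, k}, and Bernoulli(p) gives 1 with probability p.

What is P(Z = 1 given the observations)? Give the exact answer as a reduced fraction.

P(Z = 1 | obs) = 5/12

Enumerate traces; 12 have nonzero weight after conditioning:
  (W=0, Y=1, Z=0, X=0) weight 3/80
  (W=0, Y=1, Z=0, X=2) weight 1/20
  (W=0, Y=1, Z=1, X=1) weight 3/80
  (W=0, Y=2, Z=0, X=0) weight 3/160
  (W=0, Y=2, Z=0, X=2) weight 1/40
  (W=0, Y=2, Z=1, X=1) weight 9/160
  (W=1, Y=1, Z=0, X=0) weight 3/80
  (W=1, Y=1, Z=0, X=2) weight 1/20
  … 4 more
Group by Z:
  weight(Z=0) = 21/80
  weight(Z=1) = 3/16
Total weight = 21/80 + 3/16 = 9/20
P(Z=0 | obs) = 21/80 / 9/20 = 7/12
P(Z=1 | obs) = 3/16 / 9/20 = 5/12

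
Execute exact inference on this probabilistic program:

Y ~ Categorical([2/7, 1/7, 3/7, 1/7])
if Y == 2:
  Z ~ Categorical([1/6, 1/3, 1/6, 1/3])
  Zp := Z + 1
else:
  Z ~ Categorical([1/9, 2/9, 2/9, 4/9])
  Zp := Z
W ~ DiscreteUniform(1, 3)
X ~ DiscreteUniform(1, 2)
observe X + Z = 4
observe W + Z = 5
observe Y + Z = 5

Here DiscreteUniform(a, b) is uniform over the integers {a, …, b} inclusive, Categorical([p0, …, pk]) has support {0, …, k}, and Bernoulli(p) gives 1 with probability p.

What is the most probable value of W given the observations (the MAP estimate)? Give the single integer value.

Enumerate traces; 2 have nonzero weight after conditioning:
  (Y=2, Z=3, W=2, X=1) weight 1/42
  (Y=3, Z=2, W=3, X=2) weight 1/189
Group by W:
  weight(W=2) = 1/42
  weight(W=3) = 1/189
Total weight = 1/42 + 1/189 = 11/378
P(W=2 | obs) = 1/42 / 11/378 = 9/11
P(W=3 | obs) = 1/189 / 11/378 = 2/11
argmax = 2

argmax_v P(W = v | obs) = 2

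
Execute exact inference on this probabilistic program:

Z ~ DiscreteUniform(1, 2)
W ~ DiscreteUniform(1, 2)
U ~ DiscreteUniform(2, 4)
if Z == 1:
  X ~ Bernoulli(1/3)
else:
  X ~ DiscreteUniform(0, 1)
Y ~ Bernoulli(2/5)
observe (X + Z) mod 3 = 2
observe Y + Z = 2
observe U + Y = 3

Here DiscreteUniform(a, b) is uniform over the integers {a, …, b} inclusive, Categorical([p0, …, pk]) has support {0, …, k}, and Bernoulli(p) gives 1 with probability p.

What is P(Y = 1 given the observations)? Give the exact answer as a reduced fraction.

Enumerate traces; 4 have nonzero weight after conditioning:
  (Z=1, W=1, U=2, X=1, Y=1) weight 1/90
  (Z=1, W=2, U=2, X=1, Y=1) weight 1/90
  (Z=2, W=1, U=3, X=0, Y=0) weight 1/40
  (Z=2, W=2, U=3, X=0, Y=0) weight 1/40
Group by Y:
  weight(Y=0) = 1/20
  weight(Y=1) = 1/45
Total weight = 1/20 + 1/45 = 13/180
P(Y=0 | obs) = 1/20 / 13/180 = 9/13
P(Y=1 | obs) = 1/45 / 13/180 = 4/13

P(Y = 1 | obs) = 4/13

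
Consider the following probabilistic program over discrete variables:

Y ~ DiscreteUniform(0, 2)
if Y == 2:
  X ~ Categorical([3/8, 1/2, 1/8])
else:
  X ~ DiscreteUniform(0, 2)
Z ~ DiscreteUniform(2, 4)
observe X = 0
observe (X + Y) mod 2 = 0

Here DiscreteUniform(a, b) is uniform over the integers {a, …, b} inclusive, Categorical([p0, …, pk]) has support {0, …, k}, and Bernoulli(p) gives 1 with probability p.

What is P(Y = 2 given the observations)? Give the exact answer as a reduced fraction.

P(Y = 2 | obs) = 9/17

Enumerate traces; 6 have nonzero weight after conditioning:
  (Y=0, X=0, Z=2) weight 1/27
  (Y=0, X=0, Z=3) weight 1/27
  (Y=0, X=0, Z=4) weight 1/27
  (Y=2, X=0, Z=2) weight 1/24
  (Y=2, X=0, Z=3) weight 1/24
  (Y=2, X=0, Z=4) weight 1/24
Group by Y:
  weight(Y=0) = 1/9
  weight(Y=2) = 1/8
Total weight = 1/9 + 1/8 = 17/72
P(Y=0 | obs) = 1/9 / 17/72 = 8/17
P(Y=2 | obs) = 1/8 / 17/72 = 9/17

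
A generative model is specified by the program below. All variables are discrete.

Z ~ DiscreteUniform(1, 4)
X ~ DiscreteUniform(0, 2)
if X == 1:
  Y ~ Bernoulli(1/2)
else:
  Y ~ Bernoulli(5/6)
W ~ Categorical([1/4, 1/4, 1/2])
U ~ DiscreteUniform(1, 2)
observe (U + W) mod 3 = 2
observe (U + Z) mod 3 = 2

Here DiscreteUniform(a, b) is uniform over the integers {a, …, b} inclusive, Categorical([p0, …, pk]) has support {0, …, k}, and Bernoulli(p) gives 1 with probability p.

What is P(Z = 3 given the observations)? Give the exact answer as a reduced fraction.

P(Z = 3 | obs) = 1/3

Enumerate traces; 18 have nonzero weight after conditioning:
  (Z=1, X=0, Y=0, W=1, U=1) weight 1/576
  (Z=1, X=0, Y=1, W=1, U=1) weight 5/576
  (Z=1, X=1, Y=0, W=1, U=1) weight 1/192
  (Z=1, X=1, Y=1, W=1, U=1) weight 1/192
  (Z=1, X=2, Y=0, W=1, U=1) weight 1/576
  (Z=1, X=2, Y=1, W=1, U=1) weight 5/576
  (Z=3, X=0, Y=0, W=0, U=2) weight 1/576
  (Z=3, X=0, Y=1, W=0, U=2) weight 5/576
  (Z=4, X=0, Y=0, W=1, U=1) weight 1/576
  … 9 more
Group by Z:
  weight(Z=1) = 1/32
  weight(Z=3) = 1/32
  weight(Z=4) = 1/32
Total weight = 1/32 + 1/32 + 1/32 = 3/32
P(Z=1 | obs) = 1/32 / 3/32 = 1/3
P(Z=3 | obs) = 1/32 / 3/32 = 1/3
P(Z=4 | obs) = 1/32 / 3/32 = 1/3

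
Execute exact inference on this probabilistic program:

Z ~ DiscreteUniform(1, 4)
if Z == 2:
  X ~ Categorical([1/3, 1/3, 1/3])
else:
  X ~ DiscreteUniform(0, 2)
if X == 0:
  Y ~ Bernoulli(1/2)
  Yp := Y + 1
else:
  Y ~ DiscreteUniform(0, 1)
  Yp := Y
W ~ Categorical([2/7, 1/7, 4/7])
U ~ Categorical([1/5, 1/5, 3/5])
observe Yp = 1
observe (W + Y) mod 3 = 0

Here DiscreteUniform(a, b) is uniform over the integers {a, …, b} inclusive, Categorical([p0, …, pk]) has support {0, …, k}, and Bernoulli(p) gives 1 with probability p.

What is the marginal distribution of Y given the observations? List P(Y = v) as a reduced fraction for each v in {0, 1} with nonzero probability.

P(Y=0) = 1/5, P(Y=1) = 4/5

Enumerate traces; 36 have nonzero weight after conditioning:
  (Z=1, X=0, Y=0, W=0, U=0) weight 1/420
  (Z=1, X=0, Y=0, W=0, U=1) weight 1/420
  (Z=1, X=0, Y=0, W=0, U=2) weight 1/140
  (Z=1, X=1, Y=1, W=2, U=0) weight 1/210
  (Z=1, X=1, Y=1, W=2, U=1) weight 1/210
  (Z=1, X=1, Y=1, W=2, U=2) weight 1/70
  (Z=1, X=2, Y=1, W=2, U=0) weight 1/210
  (Z=1, X=2, Y=1, W=2, U=1) weight 1/210
  … 28 more
Group by Y:
  weight(Y=0) = 1/21
  weight(Y=1) = 4/21
Total weight = 1/21 + 4/21 = 5/21
P(Y=0 | obs) = 1/21 / 5/21 = 1/5
P(Y=1 | obs) = 4/21 / 5/21 = 4/5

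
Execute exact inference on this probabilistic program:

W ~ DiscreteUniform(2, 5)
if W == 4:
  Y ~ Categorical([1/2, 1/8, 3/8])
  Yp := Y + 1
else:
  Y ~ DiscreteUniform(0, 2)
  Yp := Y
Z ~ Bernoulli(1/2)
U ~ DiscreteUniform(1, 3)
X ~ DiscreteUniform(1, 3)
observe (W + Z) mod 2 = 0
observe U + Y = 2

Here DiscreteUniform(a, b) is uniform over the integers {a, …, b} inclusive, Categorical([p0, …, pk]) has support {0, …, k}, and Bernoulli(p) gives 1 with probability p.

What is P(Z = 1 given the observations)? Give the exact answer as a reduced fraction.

Enumerate traces; 24 have nonzero weight after conditioning:
  (W=2, Y=0, Z=0, U=2, X=1) weight 1/216
  (W=2, Y=0, Z=0, U=2, X=2) weight 1/216
  (W=2, Y=0, Z=0, U=2, X=3) weight 1/216
  (W=2, Y=1, Z=0, U=1, X=1) weight 1/216
  (W=2, Y=1, Z=0, U=1, X=2) weight 1/216
  (W=2, Y=1, Z=0, U=1, X=3) weight 1/216
  (W=3, Y=0, Z=1, U=2, X=1) weight 1/216
  (W=3, Y=0, Z=1, U=2, X=2) weight 1/216
  … 16 more
Group by Z:
  weight(Z=0) = 31/576
  weight(Z=1) = 1/18
Total weight = 31/576 + 1/18 = 7/64
P(Z=0 | obs) = 31/576 / 7/64 = 31/63
P(Z=1 | obs) = 1/18 / 7/64 = 32/63

P(Z = 1 | obs) = 32/63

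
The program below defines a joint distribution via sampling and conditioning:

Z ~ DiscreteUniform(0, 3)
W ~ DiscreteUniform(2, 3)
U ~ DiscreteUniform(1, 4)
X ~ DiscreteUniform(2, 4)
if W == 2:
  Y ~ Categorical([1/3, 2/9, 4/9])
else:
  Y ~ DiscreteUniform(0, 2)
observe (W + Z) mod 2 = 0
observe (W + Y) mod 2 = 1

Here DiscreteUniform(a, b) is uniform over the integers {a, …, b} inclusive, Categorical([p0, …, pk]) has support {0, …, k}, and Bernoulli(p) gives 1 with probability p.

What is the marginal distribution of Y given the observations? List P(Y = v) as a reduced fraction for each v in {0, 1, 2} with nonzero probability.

P(Y=0) = 3/8, P(Y=1) = 1/4, P(Y=2) = 3/8

Enumerate traces; 72 have nonzero weight after conditioning:
  (Z=0, W=2, U=1, X=2, Y=1) weight 1/432
  (Z=0, W=2, U=1, X=3, Y=1) weight 1/432
  (Z=0, W=2, U=1, X=4, Y=1) weight 1/432
  (Z=0, W=2, U=2, X=2, Y=1) weight 1/432
  (Z=0, W=2, U=2, X=3, Y=1) weight 1/432
  (Z=0, W=2, U=2, X=4, Y=1) weight 1/432
  (Z=0, W=2, U=3, X=2, Y=1) weight 1/432
  (Z=0, W=2, U=3, X=3, Y=1) weight 1/432
  (Z=1, W=3, U=1, X=2, Y=0) weight 1/288
  (Z=1, W=3, U=1, X=2, Y=2) weight 1/288
  … 62 more
Group by Y:
  weight(Y=0) = 1/12
  weight(Y=1) = 1/18
  weight(Y=2) = 1/12
Total weight = 1/12 + 1/18 + 1/12 = 2/9
P(Y=0 | obs) = 1/12 / 2/9 = 3/8
P(Y=1 | obs) = 1/18 / 2/9 = 1/4
P(Y=2 | obs) = 1/12 / 2/9 = 3/8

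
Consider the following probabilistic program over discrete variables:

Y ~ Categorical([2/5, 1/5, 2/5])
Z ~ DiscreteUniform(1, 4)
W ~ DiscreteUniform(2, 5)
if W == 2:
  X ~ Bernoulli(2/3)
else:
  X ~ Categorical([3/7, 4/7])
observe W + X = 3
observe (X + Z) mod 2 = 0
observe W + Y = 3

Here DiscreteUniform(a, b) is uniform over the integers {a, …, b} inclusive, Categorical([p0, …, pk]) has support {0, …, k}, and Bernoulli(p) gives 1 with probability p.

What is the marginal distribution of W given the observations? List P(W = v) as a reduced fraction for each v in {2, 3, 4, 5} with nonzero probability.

P(W=2) = 7/16, P(W=3) = 9/16

Enumerate traces; 4 have nonzero weight after conditioning:
  (Y=0, Z=2, W=3, X=0) weight 3/280
  (Y=0, Z=4, W=3, X=0) weight 3/280
  (Y=1, Z=1, W=2, X=1) weight 1/120
  (Y=1, Z=3, W=2, X=1) weight 1/120
Group by W:
  weight(W=2) = 1/60
  weight(W=3) = 3/140
Total weight = 1/60 + 3/140 = 4/105
P(W=2 | obs) = 1/60 / 4/105 = 7/16
P(W=3 | obs) = 3/140 / 4/105 = 9/16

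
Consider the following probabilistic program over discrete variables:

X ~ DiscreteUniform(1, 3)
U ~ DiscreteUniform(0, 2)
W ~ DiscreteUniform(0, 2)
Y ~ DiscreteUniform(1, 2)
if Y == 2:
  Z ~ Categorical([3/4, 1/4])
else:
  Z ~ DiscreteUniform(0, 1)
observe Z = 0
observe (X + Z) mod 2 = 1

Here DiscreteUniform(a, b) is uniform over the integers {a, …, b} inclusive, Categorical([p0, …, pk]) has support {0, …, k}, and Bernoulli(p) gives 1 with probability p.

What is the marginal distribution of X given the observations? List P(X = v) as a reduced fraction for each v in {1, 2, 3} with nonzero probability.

P(X=1) = 1/2, P(X=3) = 1/2

Enumerate traces; 36 have nonzero weight after conditioning:
  (X=1, U=0, W=0, Y=1, Z=0) weight 1/108
  (X=1, U=0, W=0, Y=2, Z=0) weight 1/72
  (X=1, U=0, W=1, Y=1, Z=0) weight 1/108
  (X=1, U=0, W=1, Y=2, Z=0) weight 1/72
  (X=1, U=0, W=2, Y=1, Z=0) weight 1/108
  (X=1, U=0, W=2, Y=2, Z=0) weight 1/72
  (X=1, U=1, W=0, Y=1, Z=0) weight 1/108
  (X=1, U=1, W=0, Y=2, Z=0) weight 1/72
  (X=3, U=0, W=0, Y=1, Z=0) weight 1/108
  … 27 more
Group by X:
  weight(X=1) = 5/24
  weight(X=3) = 5/24
Total weight = 5/24 + 5/24 = 5/12
P(X=1 | obs) = 5/24 / 5/12 = 1/2
P(X=3 | obs) = 5/24 / 5/12 = 1/2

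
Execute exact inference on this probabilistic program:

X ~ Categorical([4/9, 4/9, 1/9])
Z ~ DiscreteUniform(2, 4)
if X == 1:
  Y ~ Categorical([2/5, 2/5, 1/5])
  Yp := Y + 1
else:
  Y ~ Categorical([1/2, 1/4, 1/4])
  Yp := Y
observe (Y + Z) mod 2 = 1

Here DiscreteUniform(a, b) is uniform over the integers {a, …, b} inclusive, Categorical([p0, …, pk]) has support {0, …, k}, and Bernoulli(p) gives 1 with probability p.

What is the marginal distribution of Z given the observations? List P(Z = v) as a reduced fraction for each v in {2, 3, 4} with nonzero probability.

P(Z=2) = 19/79, P(Z=3) = 41/79, P(Z=4) = 19/79

Enumerate traces; 12 have nonzero weight after conditioning:
  (X=0, Z=2, Y=1) weight 1/27
  (X=0, Z=3, Y=0) weight 2/27
  (X=0, Z=3, Y=2) weight 1/27
  (X=0, Z=4, Y=1) weight 1/27
  (X=1, Z=2, Y=1) weight 8/135
  (X=1, Z=3, Y=0) weight 8/135
  (X=1, Z=3, Y=2) weight 4/135
  (X=1, Z=4, Y=1) weight 8/135
  … 4 more
Group by Z:
  weight(Z=2) = 19/180
  weight(Z=3) = 41/180
  weight(Z=4) = 19/180
Total weight = 19/180 + 41/180 + 19/180 = 79/180
P(Z=2 | obs) = 19/180 / 79/180 = 19/79
P(Z=3 | obs) = 41/180 / 79/180 = 41/79
P(Z=4 | obs) = 19/180 / 79/180 = 19/79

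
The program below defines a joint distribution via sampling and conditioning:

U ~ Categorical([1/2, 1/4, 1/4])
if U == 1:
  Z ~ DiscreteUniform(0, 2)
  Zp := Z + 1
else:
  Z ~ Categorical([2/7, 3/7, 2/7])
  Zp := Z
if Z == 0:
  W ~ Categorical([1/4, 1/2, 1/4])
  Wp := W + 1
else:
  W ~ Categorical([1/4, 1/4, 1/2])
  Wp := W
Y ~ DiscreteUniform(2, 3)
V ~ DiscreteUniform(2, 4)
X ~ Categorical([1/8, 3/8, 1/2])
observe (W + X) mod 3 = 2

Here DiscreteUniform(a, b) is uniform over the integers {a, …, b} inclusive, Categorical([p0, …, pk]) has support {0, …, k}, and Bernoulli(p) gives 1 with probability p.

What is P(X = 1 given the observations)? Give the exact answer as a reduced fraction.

P(X = 1 | obs) = 327/806

Enumerate traces; 162 have nonzero weight after conditioning:
  (U=0, Z=0, W=0, Y=2, V=2, X=2) weight 1/336
  (U=0, Z=0, W=0, Y=2, V=3, X=2) weight 1/336
  (U=0, Z=0, W=0, Y=2, V=4, X=2) weight 1/336
  (U=0, Z=0, W=0, Y=3, V=2, X=2) weight 1/336
  (U=0, Z=0, W=0, Y=3, V=3, X=2) weight 1/336
  (U=0, Z=0, W=0, Y=3, V=4, X=2) weight 1/336
  (U=0, Z=0, W=1, Y=2, V=2, X=1) weight 1/224
  (U=0, Z=0, W=1, Y=2, V=3, X=1) weight 1/224
  (U=0, Z=0, W=2, Y=2, V=2, X=0) weight 1/1344
  … 153 more
Group by X:
  weight(X=0) = 143/2688
  weight(X=1) = 109/896
  weight(X=2) = 1/8
Total weight = 143/2688 + 109/896 + 1/8 = 403/1344
P(X=0 | obs) = 143/2688 / 403/1344 = 11/62
P(X=1 | obs) = 109/896 / 403/1344 = 327/806
P(X=2 | obs) = 1/8 / 403/1344 = 168/403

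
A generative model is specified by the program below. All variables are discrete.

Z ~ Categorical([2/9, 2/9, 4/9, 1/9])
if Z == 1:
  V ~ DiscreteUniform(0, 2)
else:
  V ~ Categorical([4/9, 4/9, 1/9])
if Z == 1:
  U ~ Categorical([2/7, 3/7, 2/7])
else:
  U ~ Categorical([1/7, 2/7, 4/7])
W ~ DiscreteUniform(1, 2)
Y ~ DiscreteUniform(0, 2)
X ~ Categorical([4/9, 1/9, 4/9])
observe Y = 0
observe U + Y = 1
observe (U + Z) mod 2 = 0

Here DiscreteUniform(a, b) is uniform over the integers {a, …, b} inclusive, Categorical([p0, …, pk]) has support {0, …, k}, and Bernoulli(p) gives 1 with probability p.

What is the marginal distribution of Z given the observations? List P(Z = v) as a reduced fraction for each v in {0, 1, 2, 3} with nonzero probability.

Enumerate traces; 36 have nonzero weight after conditioning:
  (Z=1, V=0, U=1, W=1, Y=0, X=0) weight 4/1701
  (Z=1, V=0, U=1, W=1, Y=0, X=1) weight 1/1701
  (Z=1, V=0, U=1, W=1, Y=0, X=2) weight 4/1701
  (Z=1, V=0, U=1, W=2, Y=0, X=0) weight 4/1701
  (Z=1, V=0, U=1, W=2, Y=0, X=1) weight 1/1701
  (Z=1, V=0, U=1, W=2, Y=0, X=2) weight 4/1701
  (Z=1, V=1, U=1, W=1, Y=0, X=0) weight 4/1701
  (Z=1, V=1, U=1, W=1, Y=0, X=1) weight 1/1701
  (Z=3, V=0, U=1, W=1, Y=0, X=0) weight 16/15309
  … 27 more
Group by Z:
  weight(Z=1) = 2/63
  weight(Z=3) = 2/189
Total weight = 2/63 + 2/189 = 8/189
P(Z=1 | obs) = 2/63 / 8/189 = 3/4
P(Z=3 | obs) = 2/189 / 8/189 = 1/4

P(Z=1) = 3/4, P(Z=3) = 1/4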